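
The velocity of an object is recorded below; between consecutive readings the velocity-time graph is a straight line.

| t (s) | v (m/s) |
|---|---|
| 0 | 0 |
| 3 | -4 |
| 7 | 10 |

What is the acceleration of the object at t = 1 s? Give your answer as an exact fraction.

Acceleration is the slope of the v-t graph on 0–3 s: (-4 − 0)/(3 − 0) = -4/3 m/s².

-4/3 m/s²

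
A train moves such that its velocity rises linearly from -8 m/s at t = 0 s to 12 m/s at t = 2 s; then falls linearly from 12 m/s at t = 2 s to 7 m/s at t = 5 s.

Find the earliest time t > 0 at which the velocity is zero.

v changes sign on 0–2 s (from -8 to 12); the graph is linear there, so v = 0 at t = 0 + (8)·(2 − 0)/(12 − -8) = 0.8 s.

t = 0.8 s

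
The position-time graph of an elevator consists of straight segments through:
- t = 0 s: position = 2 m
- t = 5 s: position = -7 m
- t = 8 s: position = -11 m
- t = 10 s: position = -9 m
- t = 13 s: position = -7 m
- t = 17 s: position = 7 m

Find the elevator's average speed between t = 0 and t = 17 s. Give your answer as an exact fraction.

Average speed = (total path length)/(elapsed time); on a piecewise-linear x-t graph the path length is Σ|Δx|.
0–5 s: |Δx| = |-7 − 2| = 9 m
5–8 s: |Δx| = |-11 − -7| = 4 m
8–10 s: |Δx| = |-9 − -11| = 2 m
10–13 s: |Δx| = |-7 − -9| = 2 m
13–17 s: |Δx| = |7 − -7| = 14 m
Total path = 31 m; average speed = 31/17 = 31/17 m/s.

31/17 m/s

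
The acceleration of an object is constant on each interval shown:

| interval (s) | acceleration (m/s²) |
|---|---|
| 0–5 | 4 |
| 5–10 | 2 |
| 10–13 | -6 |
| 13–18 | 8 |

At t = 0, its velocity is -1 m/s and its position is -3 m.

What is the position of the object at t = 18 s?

377 m

On each constant-a segment, Δv = aΔt and Δx = v₀Δt + ½aΔt²; chain segment to segment.
0–5 s: v starts -1 m/s; Δx = -1·5 + ½·4·5² = 45 m; v ends 19 m/s.
5–10 s: v starts 19 m/s; Δx = 19·5 + ½·2·5² = 120 m; v ends 29 m/s.
10–13 s: v starts 29 m/s; Δx = 29·3 + ½·-6·3² = 60 m; v ends 11 m/s.
13–18 s: v starts 11 m/s; Δx = 11·5 + ½·8·5² = 155 m; v ends 51 m/s.
x(18) = -3 + Σ Δx = 377 m.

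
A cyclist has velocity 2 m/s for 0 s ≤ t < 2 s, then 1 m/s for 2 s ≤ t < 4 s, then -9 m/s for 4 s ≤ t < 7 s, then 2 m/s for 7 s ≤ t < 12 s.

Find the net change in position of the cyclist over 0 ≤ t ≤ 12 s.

Net displacement equals the area under the velocity-time graph (areas below the axis count negative).
0–2 s: 2 × 2 = 4 m
2–4 s: 1 × 2 = 2 m
4–7 s: -9 × 3 = -27 m
7–12 s: 2 × 5 = 10 m
Net displacement = -11 m

-11 m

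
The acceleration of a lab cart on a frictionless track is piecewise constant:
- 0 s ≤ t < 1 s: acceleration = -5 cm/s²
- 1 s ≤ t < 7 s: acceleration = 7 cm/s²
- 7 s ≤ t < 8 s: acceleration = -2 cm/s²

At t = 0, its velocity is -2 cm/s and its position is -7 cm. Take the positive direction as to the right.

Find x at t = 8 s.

106.5 cm

On each constant-a segment, Δv = aΔt and Δx = v₀Δt + ½aΔt²; chain segment to segment.
0–1 s: v starts -2 cm/s; Δx = -2·1 + ½·-5·1² = -4.5 cm; v ends -7 cm/s.
1–7 s: v starts -7 cm/s; Δx = -7·6 + ½·7·6² = 84 cm; v ends 35 cm/s.
7–8 s: v starts 35 cm/s; Δx = 35·1 + ½·-2·1² = 34 cm; v ends 33 cm/s.
x(8) = -7 + Σ Δx = 106.5 cm.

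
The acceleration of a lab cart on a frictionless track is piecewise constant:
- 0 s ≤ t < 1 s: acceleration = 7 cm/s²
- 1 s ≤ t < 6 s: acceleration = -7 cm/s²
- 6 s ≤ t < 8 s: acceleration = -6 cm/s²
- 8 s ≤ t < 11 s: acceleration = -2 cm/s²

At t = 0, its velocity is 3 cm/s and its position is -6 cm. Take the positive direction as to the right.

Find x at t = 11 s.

On each constant-a segment, Δv = aΔt and Δx = v₀Δt + ½aΔt²; chain segment to segment.
0–1 s: v starts 3 cm/s; Δx = 3·1 + ½·7·1² = 6.5 cm; v ends 10 cm/s.
1–6 s: v starts 10 cm/s; Δx = 10·5 + ½·-7·5² = -37.5 cm; v ends -25 cm/s.
6–8 s: v starts -25 cm/s; Δx = -25·2 + ½·-6·2² = -62 cm; v ends -37 cm/s.
8–11 s: v starts -37 cm/s; Δx = -37·3 + ½·-2·3² = -120 cm; v ends -43 cm/s.
x(11) = -6 + Σ Δx = -219 cm.

-219 cm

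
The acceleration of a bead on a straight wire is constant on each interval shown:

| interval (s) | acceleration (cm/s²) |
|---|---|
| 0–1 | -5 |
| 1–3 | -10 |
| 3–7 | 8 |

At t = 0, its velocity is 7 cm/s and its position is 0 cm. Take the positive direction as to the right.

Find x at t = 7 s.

-19.5 cm

On each constant-a segment, Δv = aΔt and Δx = v₀Δt + ½aΔt²; chain segment to segment.
0–1 s: v starts 7 cm/s; Δx = 7·1 + ½·-5·1² = 4.5 cm; v ends 2 cm/s.
1–3 s: v starts 2 cm/s; Δx = 2·2 + ½·-10·2² = -16 cm; v ends -18 cm/s.
3–7 s: v starts -18 cm/s; Δx = -18·4 + ½·8·4² = -8 cm; v ends 14 cm/s.
x(7) = 0 + Σ Δx = -19.5 cm.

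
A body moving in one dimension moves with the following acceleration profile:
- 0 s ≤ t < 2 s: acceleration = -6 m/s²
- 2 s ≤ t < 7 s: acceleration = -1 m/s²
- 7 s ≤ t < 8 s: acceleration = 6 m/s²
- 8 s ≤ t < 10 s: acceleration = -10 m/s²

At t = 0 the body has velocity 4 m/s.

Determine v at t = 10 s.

-27 m/s

Δv equals the area under the a-t graph; then v = v₀ + Δv.
0–2 s: -6 × 2 = -12 m/s
2–7 s: -1 × 5 = -5 m/s
7–8 s: 6 × 1 = 6 m/s
8–10 s: -10 × 2 = -20 m/s
Δv = -31 m/s, so v(10) = 4 + (-31) = -27 m/s.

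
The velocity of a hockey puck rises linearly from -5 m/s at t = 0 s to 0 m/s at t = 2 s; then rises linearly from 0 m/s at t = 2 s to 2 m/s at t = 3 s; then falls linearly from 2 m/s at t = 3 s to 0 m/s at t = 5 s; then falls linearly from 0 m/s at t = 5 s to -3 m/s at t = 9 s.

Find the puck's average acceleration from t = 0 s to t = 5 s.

1 m/s²

Average acceleration = Δv/Δt = (0 − -5)/(5 − 0) = 1 m/s².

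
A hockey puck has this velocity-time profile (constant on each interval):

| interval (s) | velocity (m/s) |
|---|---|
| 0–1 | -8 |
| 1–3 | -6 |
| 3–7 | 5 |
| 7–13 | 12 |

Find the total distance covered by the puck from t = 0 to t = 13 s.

Distance (not displacement) is the total path length: add the absolute areas under v-t.
0–1 s: |-8| × 1 = 8 m
1–3 s: |-6| × 2 = 12 m
3–7 s: |5| × 4 = 20 m
7–13 s: |12| × 6 = 72 m
Total distance = 112 m

112 m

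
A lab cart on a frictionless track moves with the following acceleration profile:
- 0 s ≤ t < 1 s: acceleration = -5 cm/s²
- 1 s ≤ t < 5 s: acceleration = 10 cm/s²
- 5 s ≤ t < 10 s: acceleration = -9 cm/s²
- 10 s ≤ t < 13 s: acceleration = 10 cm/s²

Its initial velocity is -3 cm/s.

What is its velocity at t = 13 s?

Δv equals the area under the a-t graph; then v = v₀ + Δv.
0–1 s: -5 × 1 = -5 cm/s
1–5 s: 10 × 4 = 40 cm/s
5–10 s: -9 × 5 = -45 cm/s
10–13 s: 10 × 3 = 30 cm/s
Δv = 20 cm/s, so v(13) = -3 + (20) = 17 cm/s.

17 cm/s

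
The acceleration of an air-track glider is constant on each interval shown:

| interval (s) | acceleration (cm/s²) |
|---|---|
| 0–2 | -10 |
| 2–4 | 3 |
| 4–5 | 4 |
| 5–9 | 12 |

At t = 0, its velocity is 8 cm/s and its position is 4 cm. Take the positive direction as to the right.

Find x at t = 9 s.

On each constant-a segment, Δv = aΔt and Δx = v₀Δt + ½aΔt²; chain segment to segment.
0–2 s: v starts 8 cm/s; Δx = 8·2 + ½·-10·2² = -4 cm; v ends -12 cm/s.
2–4 s: v starts -12 cm/s; Δx = -12·2 + ½·3·2² = -18 cm; v ends -6 cm/s.
4–5 s: v starts -6 cm/s; Δx = -6·1 + ½·4·1² = -4 cm; v ends -2 cm/s.
5–9 s: v starts -2 cm/s; Δx = -2·4 + ½·12·4² = 88 cm; v ends 46 cm/s.
x(9) = 4 + Σ Δx = 66 cm.

66 cm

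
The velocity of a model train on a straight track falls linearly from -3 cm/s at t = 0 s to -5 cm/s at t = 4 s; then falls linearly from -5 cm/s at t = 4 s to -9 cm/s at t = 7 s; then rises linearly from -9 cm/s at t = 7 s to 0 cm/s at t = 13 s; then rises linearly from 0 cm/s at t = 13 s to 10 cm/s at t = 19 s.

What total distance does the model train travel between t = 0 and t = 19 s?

94 cm

Total distance travelled is ∫|v| dt — sum the magnitudes of each area piece.
0–4 s: |½(-3 + -5)(4)| = 16 cm
4–7 s: |½(-5 + -9)(3)| = 21 cm
7–13 s: |½(-9 + 0)(6)| = 27 cm
13–19 s: |½(0 + 10)(6)| = 30 cm
Total distance = 94 cm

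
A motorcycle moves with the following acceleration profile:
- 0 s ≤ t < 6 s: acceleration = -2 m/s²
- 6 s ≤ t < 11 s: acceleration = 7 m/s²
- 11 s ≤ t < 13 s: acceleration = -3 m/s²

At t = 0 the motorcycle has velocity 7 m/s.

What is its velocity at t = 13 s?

Δv equals the area under the a-t graph; then v = v₀ + Δv.
0–6 s: -2 × 6 = -12 m/s
6–11 s: 7 × 5 = 35 m/s
11–13 s: -3 × 2 = -6 m/s
Δv = 17 m/s, so v(13) = 7 + (17) = 24 m/s.

24 m/s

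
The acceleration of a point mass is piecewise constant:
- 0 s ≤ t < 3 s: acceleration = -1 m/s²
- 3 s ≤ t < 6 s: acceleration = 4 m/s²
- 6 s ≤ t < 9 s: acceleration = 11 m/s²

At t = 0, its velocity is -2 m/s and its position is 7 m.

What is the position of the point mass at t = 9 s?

70 m

On each constant-a segment, Δv = aΔt and Δx = v₀Δt + ½aΔt²; chain segment to segment.
0–3 s: v starts -2 m/s; Δx = -2·3 + ½·-1·3² = -10.5 m; v ends -5 m/s.
3–6 s: v starts -5 m/s; Δx = -5·3 + ½·4·3² = 3 m; v ends 7 m/s.
6–9 s: v starts 7 m/s; Δx = 7·3 + ½·11·3² = 70.5 m; v ends 40 m/s.
x(9) = 7 + Σ Δx = 70 m.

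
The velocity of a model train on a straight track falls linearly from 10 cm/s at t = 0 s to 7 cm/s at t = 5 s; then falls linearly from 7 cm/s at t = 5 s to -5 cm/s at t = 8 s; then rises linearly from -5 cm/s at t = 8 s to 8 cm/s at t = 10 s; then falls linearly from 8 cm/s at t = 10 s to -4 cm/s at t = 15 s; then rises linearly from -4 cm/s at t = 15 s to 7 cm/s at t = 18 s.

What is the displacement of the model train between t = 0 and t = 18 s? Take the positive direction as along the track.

63 cm

Net displacement equals the area under the velocity-time graph (areas below the axis count negative).
0–5 s: ½(10 + 7)(5) = 42.5 cm
5–8 s: ½(7 + -5)(3) = 3 cm
8–10 s: ½(-5 + 8)(2) = 3 cm
10–15 s: ½(8 + -4)(5) = 10 cm
15–18 s: ½(-4 + 7)(3) = 4.5 cm
Net displacement = 63 cm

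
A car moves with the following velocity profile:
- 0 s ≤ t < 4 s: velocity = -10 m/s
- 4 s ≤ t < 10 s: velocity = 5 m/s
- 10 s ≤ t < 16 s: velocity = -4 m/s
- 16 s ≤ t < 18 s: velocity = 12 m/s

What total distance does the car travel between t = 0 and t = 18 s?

118 m

Total distance travelled is ∫|v| dt — sum the magnitudes of each area piece.
0–4 s: |-10| × 4 = 40 m
4–10 s: |5| × 6 = 30 m
10–16 s: |-4| × 6 = 24 m
16–18 s: |12| × 2 = 24 m
Total distance = 118 m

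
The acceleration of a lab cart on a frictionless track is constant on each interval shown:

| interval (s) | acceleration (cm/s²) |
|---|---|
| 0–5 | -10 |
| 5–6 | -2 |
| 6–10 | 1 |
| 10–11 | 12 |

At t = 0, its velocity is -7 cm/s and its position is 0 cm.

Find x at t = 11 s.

-495 cm

On each constant-a segment, Δv = aΔt and Δx = v₀Δt + ½aΔt²; chain segment to segment.
0–5 s: v starts -7 cm/s; Δx = -7·5 + ½·-10·5² = -160 cm; v ends -57 cm/s.
5–6 s: v starts -57 cm/s; Δx = -57·1 + ½·-2·1² = -58 cm; v ends -59 cm/s.
6–10 s: v starts -59 cm/s; Δx = -59·4 + ½·1·4² = -228 cm; v ends -55 cm/s.
10–11 s: v starts -55 cm/s; Δx = -55·1 + ½·12·1² = -49 cm; v ends -43 cm/s.
x(11) = 0 + Σ Δx = -495 cm.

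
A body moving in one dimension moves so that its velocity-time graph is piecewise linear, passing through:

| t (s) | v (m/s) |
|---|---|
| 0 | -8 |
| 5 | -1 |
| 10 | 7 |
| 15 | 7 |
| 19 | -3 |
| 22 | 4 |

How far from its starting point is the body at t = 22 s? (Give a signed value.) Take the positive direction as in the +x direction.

Net displacement equals the area under the velocity-time graph (areas below the axis count negative).
0–5 s: ½(-8 + -1)(5) = -22.5 m
5–10 s: ½(-1 + 7)(5) = 15 m
10–15 s: 7 × 5 = 35 m
15–19 s: ½(7 + -3)(4) = 8 m
19–22 s: ½(-3 + 4)(3) = 1.5 m
Net displacement = 37 m

37 m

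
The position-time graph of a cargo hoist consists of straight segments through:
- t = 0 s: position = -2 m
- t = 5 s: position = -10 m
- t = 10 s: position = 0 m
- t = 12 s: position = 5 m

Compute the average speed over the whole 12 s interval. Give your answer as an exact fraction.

23/12 m/s

Average speed = (total path length)/(elapsed time); on a piecewise-linear x-t graph the path length is Σ|Δx|.
0–5 s: |Δx| = |-10 − -2| = 8 m
5–10 s: |Δx| = |0 − -10| = 10 m
10–12 s: |Δx| = |5 − 0| = 5 m
Total path = 23 m; average speed = 23/12 = 23/12 m/s.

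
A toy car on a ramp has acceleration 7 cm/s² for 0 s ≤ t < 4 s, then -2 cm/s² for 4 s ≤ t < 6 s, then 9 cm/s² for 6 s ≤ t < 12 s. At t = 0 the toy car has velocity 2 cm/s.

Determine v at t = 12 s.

80 cm/s

Δv equals the area under the a-t graph; then v = v₀ + Δv.
0–4 s: 7 × 4 = 28 cm/s
4–6 s: -2 × 2 = -4 cm/s
6–12 s: 9 × 6 = 54 cm/s
Δv = 78 cm/s, so v(12) = 2 + (78) = 80 cm/s.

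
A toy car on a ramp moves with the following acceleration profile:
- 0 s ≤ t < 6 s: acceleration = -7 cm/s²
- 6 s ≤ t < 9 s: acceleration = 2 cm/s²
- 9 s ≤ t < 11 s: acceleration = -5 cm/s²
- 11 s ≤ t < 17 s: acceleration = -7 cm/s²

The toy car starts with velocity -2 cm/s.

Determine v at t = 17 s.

-90 cm/s

Δv equals the area under the a-t graph; then v = v₀ + Δv.
0–6 s: -7 × 6 = -42 cm/s
6–9 s: 2 × 3 = 6 cm/s
9–11 s: -5 × 2 = -10 cm/s
11–17 s: -7 × 6 = -42 cm/s
Δv = -88 cm/s, so v(17) = -2 + (-88) = -90 cm/s.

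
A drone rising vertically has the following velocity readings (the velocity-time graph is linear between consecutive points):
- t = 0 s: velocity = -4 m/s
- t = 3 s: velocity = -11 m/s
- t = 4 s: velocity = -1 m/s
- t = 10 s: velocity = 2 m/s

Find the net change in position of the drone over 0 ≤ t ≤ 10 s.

-25.5 m

Displacement is the signed area under the v-t curve.
0–3 s: ½(-4 + -11)(3) = -22.5 m
3–4 s: ½(-11 + -1)(1) = -6 m
4–10 s: ½(-1 + 2)(6) = 3 m
Net displacement = -25.5 m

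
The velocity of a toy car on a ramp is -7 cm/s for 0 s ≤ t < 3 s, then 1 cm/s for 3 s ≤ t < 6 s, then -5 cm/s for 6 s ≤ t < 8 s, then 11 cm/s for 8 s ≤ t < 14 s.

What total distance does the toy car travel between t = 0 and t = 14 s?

Total distance travelled is ∫|v| dt — sum the magnitudes of each area piece.
0–3 s: |-7| × 3 = 21 cm
3–6 s: |1| × 3 = 3 cm
6–8 s: |-5| × 2 = 10 cm
8–14 s: |11| × 6 = 66 cm
Total distance = 100 cm

100 cm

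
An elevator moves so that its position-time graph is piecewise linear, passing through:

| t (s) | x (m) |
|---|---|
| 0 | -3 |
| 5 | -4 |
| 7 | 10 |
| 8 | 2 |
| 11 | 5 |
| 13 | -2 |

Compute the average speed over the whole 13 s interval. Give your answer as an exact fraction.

33/13 m/s

Average speed = (total path length)/(elapsed time); on a piecewise-linear x-t graph the path length is Σ|Δx|.
0–5 s: |Δx| = |-4 − -3| = 1 m
5–7 s: |Δx| = |10 − -4| = 14 m
7–8 s: |Δx| = |2 − 10| = 8 m
8–11 s: |Δx| = |5 − 2| = 3 m
11–13 s: |Δx| = |-2 − 5| = 7 m
Total path = 33 m; average speed = 33/13 = 33/13 m/s.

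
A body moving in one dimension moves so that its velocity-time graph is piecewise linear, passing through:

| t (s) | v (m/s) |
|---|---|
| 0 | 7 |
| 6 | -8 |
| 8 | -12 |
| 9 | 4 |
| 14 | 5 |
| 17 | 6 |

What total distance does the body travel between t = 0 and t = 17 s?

86.6 m

Distance (not displacement) is the total path length: add the absolute areas under v-t.
0–6 s: v = 0 at t = 2.8 s; triangle areas 9.8 + 12.8 = 22.6 m
6–8 s: |½(-8 + -12)(2)| = 20 m
8–9 s: v = 0 at t = 8.75 s; triangle areas 4.5 + 0.5 = 5 m
9–14 s: |½(4 + 5)(5)| = 22.5 m
14–17 s: |½(5 + 6)(3)| = 16.5 m
Total distance = 86.6 m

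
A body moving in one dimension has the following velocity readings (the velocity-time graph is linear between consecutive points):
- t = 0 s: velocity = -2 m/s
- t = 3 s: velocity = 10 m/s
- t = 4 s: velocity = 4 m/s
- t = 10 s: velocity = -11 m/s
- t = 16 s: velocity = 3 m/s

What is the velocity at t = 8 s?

On 4–10 s the graph is linear from 4 to -11 m/s: v(8) = 4 + (-11 − 4)·(8 − 4)/(10 − 4) = -6 m/s.

-6 m/s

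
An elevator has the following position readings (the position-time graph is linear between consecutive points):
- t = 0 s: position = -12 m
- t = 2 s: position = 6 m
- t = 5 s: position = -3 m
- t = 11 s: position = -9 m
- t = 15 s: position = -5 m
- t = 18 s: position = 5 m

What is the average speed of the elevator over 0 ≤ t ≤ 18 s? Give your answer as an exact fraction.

47/18 m/s

Average speed = (total path length)/(elapsed time); on a piecewise-linear x-t graph the path length is Σ|Δx|.
0–2 s: |Δx| = |6 − -12| = 18 m
2–5 s: |Δx| = |-3 − 6| = 9 m
5–11 s: |Δx| = |-9 − -3| = 6 m
11–15 s: |Δx| = |-5 − -9| = 4 m
15–18 s: |Δx| = |5 − -5| = 10 m
Total path = 47 m; average speed = 47/18 = 47/18 m/s.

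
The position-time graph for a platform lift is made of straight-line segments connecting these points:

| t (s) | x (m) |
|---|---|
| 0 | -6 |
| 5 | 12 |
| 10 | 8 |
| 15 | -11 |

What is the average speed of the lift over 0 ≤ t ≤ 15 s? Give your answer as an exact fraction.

Average speed = (total path length)/(elapsed time); on a piecewise-linear x-t graph the path length is Σ|Δx|.
0–5 s: |Δx| = |12 − -6| = 18 m
5–10 s: |Δx| = |8 − 12| = 4 m
10–15 s: |Δx| = |-11 − 8| = 19 m
Total path = 41 m; average speed = 41/15 = 41/15 m/s.

41/15 m/s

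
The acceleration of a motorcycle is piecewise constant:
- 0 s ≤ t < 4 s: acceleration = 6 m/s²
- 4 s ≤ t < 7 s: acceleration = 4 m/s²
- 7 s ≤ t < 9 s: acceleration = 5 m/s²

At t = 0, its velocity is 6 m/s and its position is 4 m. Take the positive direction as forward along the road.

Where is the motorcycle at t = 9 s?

On each constant-a segment, Δv = aΔt and Δx = v₀Δt + ½aΔt²; chain segment to segment.
0–4 s: v starts 6 m/s; Δx = 6·4 + ½·6·4² = 72 m; v ends 30 m/s.
4–7 s: v starts 30 m/s; Δx = 30·3 + ½·4·3² = 108 m; v ends 42 m/s.
7–9 s: v starts 42 m/s; Δx = 42·2 + ½·5·2² = 94 m; v ends 52 m/s.
x(9) = 4 + Σ Δx = 278 m.

278 m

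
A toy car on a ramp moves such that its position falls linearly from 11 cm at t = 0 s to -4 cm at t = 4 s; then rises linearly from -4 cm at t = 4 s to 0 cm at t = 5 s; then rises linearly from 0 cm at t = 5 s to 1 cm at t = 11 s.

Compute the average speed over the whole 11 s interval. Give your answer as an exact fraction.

20/11 cm/s

Average speed = (total path length)/(elapsed time); on a piecewise-linear x-t graph the path length is Σ|Δx|.
0–4 s: |Δx| = |-4 − 11| = 15 cm
4–5 s: |Δx| = |0 − -4| = 4 cm
5–11 s: |Δx| = |1 − 0| = 1 cm
Total path = 20 cm; average speed = 20/11 = 20/11 cm/s.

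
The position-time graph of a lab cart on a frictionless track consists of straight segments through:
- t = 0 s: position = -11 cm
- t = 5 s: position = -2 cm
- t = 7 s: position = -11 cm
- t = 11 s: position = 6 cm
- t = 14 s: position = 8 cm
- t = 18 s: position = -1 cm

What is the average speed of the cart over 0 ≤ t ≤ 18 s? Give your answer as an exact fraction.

Average speed = (total path length)/(elapsed time); on a piecewise-linear x-t graph the path length is Σ|Δx|.
0–5 s: |Δx| = |-2 − -11| = 9 cm
5–7 s: |Δx| = |-11 − -2| = 9 cm
7–11 s: |Δx| = |6 − -11| = 17 cm
11–14 s: |Δx| = |8 − 6| = 2 cm
14–18 s: |Δx| = |-1 − 8| = 9 cm
Total path = 46 cm; average speed = 46/18 = 23/9 cm/s.

23/9 cm/s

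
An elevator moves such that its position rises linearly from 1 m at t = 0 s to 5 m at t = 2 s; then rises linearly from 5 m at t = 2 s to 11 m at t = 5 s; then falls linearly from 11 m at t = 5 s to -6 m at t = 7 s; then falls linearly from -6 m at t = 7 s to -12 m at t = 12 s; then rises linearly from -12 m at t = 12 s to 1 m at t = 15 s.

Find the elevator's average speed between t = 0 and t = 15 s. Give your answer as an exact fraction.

46/15 m/s

Average speed = (total path length)/(elapsed time); on a piecewise-linear x-t graph the path length is Σ|Δx|.
0–2 s: |Δx| = |5 − 1| = 4 m
2–5 s: |Δx| = |11 − 5| = 6 m
5–7 s: |Δx| = |-6 − 11| = 17 m
7–12 s: |Δx| = |-12 − -6| = 6 m
12–15 s: |Δx| = |1 − -12| = 13 m
Total path = 46 m; average speed = 46/15 = 46/15 m/s.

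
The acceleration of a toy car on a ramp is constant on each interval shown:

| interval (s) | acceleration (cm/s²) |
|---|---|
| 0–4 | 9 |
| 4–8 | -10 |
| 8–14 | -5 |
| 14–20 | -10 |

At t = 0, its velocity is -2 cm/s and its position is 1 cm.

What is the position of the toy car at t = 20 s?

-401 cm

On each constant-a segment, Δv = aΔt and Δx = v₀Δt + ½aΔt²; chain segment to segment.
0–4 s: v starts -2 cm/s; Δx = -2·4 + ½·9·4² = 64 cm; v ends 34 cm/s.
4–8 s: v starts 34 cm/s; Δx = 34·4 + ½·-10·4² = 56 cm; v ends -6 cm/s.
8–14 s: v starts -6 cm/s; Δx = -6·6 + ½·-5·6² = -126 cm; v ends -36 cm/s.
14–20 s: v starts -36 cm/s; Δx = -36·6 + ½·-10·6² = -396 cm; v ends -96 cm/s.
x(20) = 1 + Σ Δx = -401 cm.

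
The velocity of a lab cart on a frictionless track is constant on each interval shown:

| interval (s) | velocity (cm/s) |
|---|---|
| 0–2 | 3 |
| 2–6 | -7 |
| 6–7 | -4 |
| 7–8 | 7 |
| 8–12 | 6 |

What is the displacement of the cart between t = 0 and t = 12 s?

Net displacement equals the area under the velocity-time graph (areas below the axis count negative).
0–2 s: 3 × 2 = 6 cm
2–6 s: -7 × 4 = -28 cm
6–7 s: -4 × 1 = -4 cm
7–8 s: 7 × 1 = 7 cm
8–12 s: 6 × 4 = 24 cm
Net displacement = 5 cm

5 cm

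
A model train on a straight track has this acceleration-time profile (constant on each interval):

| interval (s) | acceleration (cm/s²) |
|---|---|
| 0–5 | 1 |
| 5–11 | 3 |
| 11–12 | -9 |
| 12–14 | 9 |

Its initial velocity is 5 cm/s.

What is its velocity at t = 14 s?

37 cm/s

Δv equals the area under the a-t graph; then v = v₀ + Δv.
0–5 s: 1 × 5 = 5 cm/s
5–11 s: 3 × 6 = 18 cm/s
11–12 s: -9 × 1 = -9 cm/s
12–14 s: 9 × 2 = 18 cm/s
Δv = 32 cm/s, so v(14) = 5 + (32) = 37 cm/s.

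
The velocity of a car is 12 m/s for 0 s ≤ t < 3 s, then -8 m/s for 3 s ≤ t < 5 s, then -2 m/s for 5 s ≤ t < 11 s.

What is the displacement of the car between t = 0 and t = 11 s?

8 m

Displacement is the signed area under the v-t curve.
0–3 s: 12 × 3 = 36 m
3–5 s: -8 × 2 = -16 m
5–11 s: -2 × 6 = -12 m
Net displacement = 8 m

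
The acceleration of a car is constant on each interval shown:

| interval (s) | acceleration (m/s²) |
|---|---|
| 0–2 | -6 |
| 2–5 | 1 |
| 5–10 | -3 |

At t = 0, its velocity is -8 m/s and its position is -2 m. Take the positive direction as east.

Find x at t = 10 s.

-208 m

On each constant-a segment, Δv = aΔt and Δx = v₀Δt + ½aΔt²; chain segment to segment.
0–2 s: v starts -8 m/s; Δx = -8·2 + ½·-6·2² = -28 m; v ends -20 m/s.
2–5 s: v starts -20 m/s; Δx = -20·3 + ½·1·3² = -55.5 m; v ends -17 m/s.
5–10 s: v starts -17 m/s; Δx = -17·5 + ½·-3·5² = -122.5 m; v ends -32 m/s.
x(10) = -2 + Σ Δx = -208 m.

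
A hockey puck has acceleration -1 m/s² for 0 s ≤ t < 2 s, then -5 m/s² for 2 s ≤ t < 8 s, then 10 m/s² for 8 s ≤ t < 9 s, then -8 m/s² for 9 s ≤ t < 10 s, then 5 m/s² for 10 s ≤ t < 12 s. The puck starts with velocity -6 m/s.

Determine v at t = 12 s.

-26 m/s

Δv equals the area under the a-t graph; then v = v₀ + Δv.
0–2 s: -1 × 2 = -2 m/s
2–8 s: -5 × 6 = -30 m/s
8–9 s: 10 × 1 = 10 m/s
9–10 s: -8 × 1 = -8 m/s
10–12 s: 5 × 2 = 10 m/s
Δv = -20 m/s, so v(12) = -6 + (-20) = -26 m/s.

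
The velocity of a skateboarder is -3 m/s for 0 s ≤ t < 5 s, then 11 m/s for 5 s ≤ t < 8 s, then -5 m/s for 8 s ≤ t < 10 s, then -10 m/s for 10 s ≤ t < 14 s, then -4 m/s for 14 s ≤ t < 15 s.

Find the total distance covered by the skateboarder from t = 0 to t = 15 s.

102 m

Distance (not displacement) is the total path length: add the absolute areas under v-t.
0–5 s: |-3| × 5 = 15 m
5–8 s: |11| × 3 = 33 m
8–10 s: |-5| × 2 = 10 m
10–14 s: |-10| × 4 = 40 m
14–15 s: |-4| × 1 = 4 m
Total distance = 102 m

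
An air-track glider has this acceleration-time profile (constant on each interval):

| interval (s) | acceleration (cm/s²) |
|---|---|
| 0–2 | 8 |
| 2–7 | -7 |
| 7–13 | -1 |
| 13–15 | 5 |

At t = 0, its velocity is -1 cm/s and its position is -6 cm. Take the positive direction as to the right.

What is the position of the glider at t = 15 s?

On each constant-a segment, Δv = aΔt and Δx = v₀Δt + ½aΔt²; chain segment to segment.
0–2 s: v starts -1 cm/s; Δx = -1·2 + ½·8·2² = 14 cm; v ends 15 cm/s.
2–7 s: v starts 15 cm/s; Δx = 15·5 + ½·-7·5² = -12.5 cm; v ends -20 cm/s.
7–13 s: v starts -20 cm/s; Δx = -20·6 + ½·-1·6² = -138 cm; v ends -26 cm/s.
13–15 s: v starts -26 cm/s; Δx = -26·2 + ½·5·2² = -42 cm; v ends -16 cm/s.
x(15) = -6 + Σ Δx = -184.5 cm.

-184.5 cm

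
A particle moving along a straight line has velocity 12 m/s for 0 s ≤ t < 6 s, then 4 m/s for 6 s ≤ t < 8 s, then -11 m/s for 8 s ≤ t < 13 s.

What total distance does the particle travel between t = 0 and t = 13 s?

135 m

Distance (not displacement) is the total path length: add the absolute areas under v-t.
0–6 s: |12| × 6 = 72 m
6–8 s: |4| × 2 = 8 m
8–13 s: |-11| × 5 = 55 m
Total distance = 135 m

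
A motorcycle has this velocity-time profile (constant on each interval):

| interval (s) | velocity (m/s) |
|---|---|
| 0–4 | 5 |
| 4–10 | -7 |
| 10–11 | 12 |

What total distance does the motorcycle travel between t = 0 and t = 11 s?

74 m

Total distance travelled is ∫|v| dt — sum the magnitudes of each area piece.
0–4 s: |5| × 4 = 20 m
4–10 s: |-7| × 6 = 42 m
10–11 s: |12| × 1 = 12 m
Total distance = 74 m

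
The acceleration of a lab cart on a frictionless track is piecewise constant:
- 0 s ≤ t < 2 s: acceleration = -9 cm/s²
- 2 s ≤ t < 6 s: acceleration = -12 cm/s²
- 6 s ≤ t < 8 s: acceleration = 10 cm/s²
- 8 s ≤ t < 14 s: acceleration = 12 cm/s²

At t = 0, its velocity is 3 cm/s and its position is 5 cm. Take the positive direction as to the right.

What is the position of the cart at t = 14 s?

On each constant-a segment, Δv = aΔt and Δx = v₀Δt + ½aΔt²; chain segment to segment.
0–2 s: v starts 3 cm/s; Δx = 3·2 + ½·-9·2² = -12 cm; v ends -15 cm/s.
2–6 s: v starts -15 cm/s; Δx = -15·4 + ½·-12·4² = -156 cm; v ends -63 cm/s.
6–8 s: v starts -63 cm/s; Δx = -63·2 + ½·10·2² = -106 cm; v ends -43 cm/s.
8–14 s: v starts -43 cm/s; Δx = -43·6 + ½·12·6² = -42 cm; v ends 29 cm/s.
x(14) = 5 + Σ Δx = -311 cm.

-311 cm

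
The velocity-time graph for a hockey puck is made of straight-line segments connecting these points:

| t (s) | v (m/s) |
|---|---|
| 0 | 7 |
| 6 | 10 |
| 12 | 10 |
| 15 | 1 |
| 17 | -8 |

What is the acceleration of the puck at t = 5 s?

Acceleration is the slope of the v-t graph on 0–6 s: (10 − 7)/(6 − 0) = 0.5 m/s².

0.5 m/s²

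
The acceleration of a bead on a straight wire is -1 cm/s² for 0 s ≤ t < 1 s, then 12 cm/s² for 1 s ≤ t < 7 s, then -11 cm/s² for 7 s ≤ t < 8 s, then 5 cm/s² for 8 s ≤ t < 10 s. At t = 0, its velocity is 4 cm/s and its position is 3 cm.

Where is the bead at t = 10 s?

448 cm

On each constant-a segment, Δv = aΔt and Δx = v₀Δt + ½aΔt²; chain segment to segment.
0–1 s: v starts 4 cm/s; Δx = 4·1 + ½·-1·1² = 3.5 cm; v ends 3 cm/s.
1–7 s: v starts 3 cm/s; Δx = 3·6 + ½·12·6² = 234 cm; v ends 75 cm/s.
7–8 s: v starts 75 cm/s; Δx = 75·1 + ½·-11·1² = 69.5 cm; v ends 64 cm/s.
8–10 s: v starts 64 cm/s; Δx = 64·2 + ½·5·2² = 138 cm; v ends 74 cm/s.
x(10) = 3 + Σ Δx = 448 cm.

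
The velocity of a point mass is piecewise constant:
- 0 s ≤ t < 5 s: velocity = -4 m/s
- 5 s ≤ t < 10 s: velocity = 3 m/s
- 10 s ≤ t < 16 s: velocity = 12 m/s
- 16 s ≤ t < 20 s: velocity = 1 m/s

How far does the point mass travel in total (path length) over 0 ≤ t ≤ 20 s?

111 m

Total distance travelled is ∫|v| dt — sum the magnitudes of each area piece.
0–5 s: |-4| × 5 = 20 m
5–10 s: |3| × 5 = 15 m
10–16 s: |12| × 6 = 72 m
16–20 s: |1| × 4 = 4 m
Total distance = 111 m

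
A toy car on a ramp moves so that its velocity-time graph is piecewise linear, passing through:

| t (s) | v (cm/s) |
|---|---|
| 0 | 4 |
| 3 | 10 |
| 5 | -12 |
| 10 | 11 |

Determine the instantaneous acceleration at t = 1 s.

2 cm/s²

Acceleration is the slope of the v-t graph on 0–3 s: (10 − 4)/(3 − 0) = 2 cm/s².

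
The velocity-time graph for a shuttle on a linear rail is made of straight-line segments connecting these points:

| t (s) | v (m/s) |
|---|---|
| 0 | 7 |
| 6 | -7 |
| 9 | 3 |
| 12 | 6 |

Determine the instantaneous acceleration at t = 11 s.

1 m/s²

Acceleration is the slope of the v-t graph on 9–12 s: (6 − 3)/(12 − 9) = 1 m/s².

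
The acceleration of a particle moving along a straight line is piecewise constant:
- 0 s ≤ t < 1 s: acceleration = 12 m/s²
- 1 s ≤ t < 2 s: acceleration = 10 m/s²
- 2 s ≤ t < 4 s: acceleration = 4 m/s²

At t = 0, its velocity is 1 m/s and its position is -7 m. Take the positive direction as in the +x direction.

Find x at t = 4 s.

72 m

On each constant-a segment, Δv = aΔt and Δx = v₀Δt + ½aΔt²; chain segment to segment.
0–1 s: v starts 1 m/s; Δx = 1·1 + ½·12·1² = 7 m; v ends 13 m/s.
1–2 s: v starts 13 m/s; Δx = 13·1 + ½·10·1² = 18 m; v ends 23 m/s.
2–4 s: v starts 23 m/s; Δx = 23·2 + ½·4·2² = 54 m; v ends 31 m/s.
x(4) = -7 + Σ Δx = 72 m.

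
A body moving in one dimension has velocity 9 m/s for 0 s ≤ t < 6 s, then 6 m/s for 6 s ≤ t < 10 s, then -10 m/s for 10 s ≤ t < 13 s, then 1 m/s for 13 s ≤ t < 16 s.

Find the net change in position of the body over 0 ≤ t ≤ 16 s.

51 m

Displacement is the signed area under the v-t curve.
0–6 s: 9 × 6 = 54 m
6–10 s: 6 × 4 = 24 m
10–13 s: -10 × 3 = -30 m
13–16 s: 1 × 3 = 3 m
Net displacement = 51 m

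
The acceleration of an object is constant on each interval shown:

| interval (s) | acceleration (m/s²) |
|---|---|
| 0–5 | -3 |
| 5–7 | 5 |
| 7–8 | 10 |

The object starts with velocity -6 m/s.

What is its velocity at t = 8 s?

Δv equals the area under the a-t graph; then v = v₀ + Δv.
0–5 s: -3 × 5 = -15 m/s
5–7 s: 5 × 2 = 10 m/s
7–8 s: 10 × 1 = 10 m/s
Δv = 5 m/s, so v(8) = -6 + (5) = -1 m/s.

-1 m/s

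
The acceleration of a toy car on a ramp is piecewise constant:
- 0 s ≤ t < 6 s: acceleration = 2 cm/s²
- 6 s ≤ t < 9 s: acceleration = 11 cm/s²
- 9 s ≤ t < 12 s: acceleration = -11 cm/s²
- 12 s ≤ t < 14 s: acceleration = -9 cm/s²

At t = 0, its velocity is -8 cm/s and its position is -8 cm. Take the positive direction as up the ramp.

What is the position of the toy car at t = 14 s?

On each constant-a segment, Δv = aΔt and Δx = v₀Δt + ½aΔt²; chain segment to segment.
0–6 s: v starts -8 cm/s; Δx = -8·6 + ½·2·6² = -12 cm; v ends 4 cm/s.
6–9 s: v starts 4 cm/s; Δx = 4·3 + ½·11·3² = 61.5 cm; v ends 37 cm/s.
9–12 s: v starts 37 cm/s; Δx = 37·3 + ½·-11·3² = 61.5 cm; v ends 4 cm/s.
12–14 s: v starts 4 cm/s; Δx = 4·2 + ½·-9·2² = -10 cm; v ends -14 cm/s.
x(14) = -8 + Σ Δx = 93 cm.

93 cm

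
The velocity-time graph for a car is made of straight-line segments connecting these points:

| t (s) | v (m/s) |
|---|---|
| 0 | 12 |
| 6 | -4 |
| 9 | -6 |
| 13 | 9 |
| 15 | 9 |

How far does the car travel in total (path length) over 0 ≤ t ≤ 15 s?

78.6 m

Distance (not displacement) is the total path length: add the absolute areas under v-t.
0–6 s: v = 0 at t = 4.5 s; triangle areas 27 + 3 = 30 m
6–9 s: |½(-4 + -6)(3)| = 15 m
9–13 s: v = 0 at t = 10.6 s; triangle areas 4.8 + 10.8 = 15.6 m
13–15 s: |9| × 2 = 18 m
Total distance = 78.6 m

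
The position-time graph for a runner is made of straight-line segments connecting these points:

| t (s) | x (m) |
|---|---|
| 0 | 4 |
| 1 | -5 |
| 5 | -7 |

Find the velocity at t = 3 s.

Velocity is the slope of the x-t graph on 1–5 s: (-7 − -5)/(5 − 1) = -0.5 m/s.

-0.5 m/s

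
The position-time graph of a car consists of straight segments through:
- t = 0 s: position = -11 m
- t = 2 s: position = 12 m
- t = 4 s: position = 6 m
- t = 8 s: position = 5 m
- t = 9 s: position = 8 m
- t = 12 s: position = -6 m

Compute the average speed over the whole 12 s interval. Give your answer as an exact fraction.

47/12 m/s

Average speed = (total path length)/(elapsed time); on a piecewise-linear x-t graph the path length is Σ|Δx|.
0–2 s: |Δx| = |12 − -11| = 23 m
2–4 s: |Δx| = |6 − 12| = 6 m
4–8 s: |Δx| = |5 − 6| = 1 m
8–9 s: |Δx| = |8 − 5| = 3 m
9–12 s: |Δx| = |-6 − 8| = 14 m
Total path = 47 m; average speed = 47/12 = 47/12 m/s.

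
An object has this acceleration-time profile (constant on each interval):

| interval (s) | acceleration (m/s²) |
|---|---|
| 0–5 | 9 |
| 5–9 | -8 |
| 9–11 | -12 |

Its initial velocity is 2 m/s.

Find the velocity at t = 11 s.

-9 m/s

Δv equals the area under the a-t graph; then v = v₀ + Δv.
0–5 s: 9 × 5 = 45 m/s
5–9 s: -8 × 4 = -32 m/s
9–11 s: -12 × 2 = -24 m/s
Δv = -11 m/s, so v(11) = 2 + (-11) = -9 m/s.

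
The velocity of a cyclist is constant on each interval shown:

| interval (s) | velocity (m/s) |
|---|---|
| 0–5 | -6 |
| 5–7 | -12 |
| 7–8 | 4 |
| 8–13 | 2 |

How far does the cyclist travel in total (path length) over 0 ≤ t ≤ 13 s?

68 m

Total distance travelled is ∫|v| dt — sum the magnitudes of each area piece.
0–5 s: |-6| × 5 = 30 m
5–7 s: |-12| × 2 = 24 m
7–8 s: |4| × 1 = 4 m
8–13 s: |2| × 5 = 10 m
Total distance = 68 m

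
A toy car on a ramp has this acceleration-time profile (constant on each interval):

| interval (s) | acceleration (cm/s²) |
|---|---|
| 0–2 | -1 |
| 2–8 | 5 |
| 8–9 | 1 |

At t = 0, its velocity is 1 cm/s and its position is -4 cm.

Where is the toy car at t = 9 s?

109.5 cm

On each constant-a segment, Δv = aΔt and Δx = v₀Δt + ½aΔt²; chain segment to segment.
0–2 s: v starts 1 cm/s; Δx = 1·2 + ½·-1·2² = 0 cm; v ends -1 cm/s.
2–8 s: v starts -1 cm/s; Δx = -1·6 + ½·5·6² = 84 cm; v ends 29 cm/s.
8–9 s: v starts 29 cm/s; Δx = 29·1 + ½·1·1² = 29.5 cm; v ends 30 cm/s.
x(9) = -4 + Σ Δx = 109.5 cm.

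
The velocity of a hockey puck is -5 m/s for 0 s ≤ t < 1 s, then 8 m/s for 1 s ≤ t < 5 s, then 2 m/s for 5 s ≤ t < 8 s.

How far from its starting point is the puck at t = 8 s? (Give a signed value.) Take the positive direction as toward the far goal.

Net displacement equals the area under the velocity-time graph (areas below the axis count negative).
0–1 s: -5 × 1 = -5 m
1–5 s: 8 × 4 = 32 m
5–8 s: 2 × 3 = 6 m
Net displacement = 33 m

33 m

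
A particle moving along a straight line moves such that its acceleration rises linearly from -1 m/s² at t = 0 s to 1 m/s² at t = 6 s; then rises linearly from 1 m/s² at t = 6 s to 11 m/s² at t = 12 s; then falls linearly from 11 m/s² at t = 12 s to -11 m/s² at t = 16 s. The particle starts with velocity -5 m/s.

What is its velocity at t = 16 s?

Δv equals the area under the a-t graph; then v = v₀ + Δv.
0–6 s: ½(-1 + 1)(6) = 0 m/s
6–12 s: ½(1 + 11)(6) = 36 m/s
12–16 s: ½(11 + -11)(4) = 0 m/s
Δv = 36 m/s, so v(16) = -5 + (36) = 31 m/s.

31 m/s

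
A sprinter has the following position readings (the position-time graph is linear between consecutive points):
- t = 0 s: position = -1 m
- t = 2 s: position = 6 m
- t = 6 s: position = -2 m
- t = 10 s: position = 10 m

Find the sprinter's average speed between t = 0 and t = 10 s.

2.7 m/s

Average speed = (total path length)/(elapsed time); on a piecewise-linear x-t graph the path length is Σ|Δx|.
0–2 s: |Δx| = |6 − -1| = 7 m
2–6 s: |Δx| = |-2 − 6| = 8 m
6–10 s: |Δx| = |10 − -2| = 12 m
Total path = 27 m; average speed = 27/10 = 2.7 m/s.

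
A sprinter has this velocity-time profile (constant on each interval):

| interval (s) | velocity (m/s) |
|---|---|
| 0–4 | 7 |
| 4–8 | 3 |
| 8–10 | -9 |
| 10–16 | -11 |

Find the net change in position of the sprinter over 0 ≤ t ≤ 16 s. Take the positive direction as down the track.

-44 m

Displacement is the signed area under the v-t curve.
0–4 s: 7 × 4 = 28 m
4–8 s: 3 × 4 = 12 m
8–10 s: -9 × 2 = -18 m
10–16 s: -11 × 6 = -66 m
Net displacement = -44 m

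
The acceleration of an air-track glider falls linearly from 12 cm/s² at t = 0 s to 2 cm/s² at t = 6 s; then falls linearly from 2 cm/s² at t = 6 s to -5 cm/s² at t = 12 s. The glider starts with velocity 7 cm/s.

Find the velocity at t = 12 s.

40 cm/s

Δv equals the area under the a-t graph; then v = v₀ + Δv.
0–6 s: ½(12 + 2)(6) = 42 cm/s
6–12 s: ½(2 + -5)(6) = -9 cm/s
Δv = 33 cm/s, so v(12) = 7 + (33) = 40 cm/s.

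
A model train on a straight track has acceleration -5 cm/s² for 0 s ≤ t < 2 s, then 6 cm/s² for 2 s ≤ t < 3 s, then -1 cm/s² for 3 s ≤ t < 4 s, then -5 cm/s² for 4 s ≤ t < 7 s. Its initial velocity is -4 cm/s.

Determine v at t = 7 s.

Δv equals the area under the a-t graph; then v = v₀ + Δv.
0–2 s: -5 × 2 = -10 cm/s
2–3 s: 6 × 1 = 6 cm/s
3–4 s: -1 × 1 = -1 cm/s
4–7 s: -5 × 3 = -15 cm/s
Δv = -20 cm/s, so v(7) = -4 + (-20) = -24 cm/s.

-24 cm/s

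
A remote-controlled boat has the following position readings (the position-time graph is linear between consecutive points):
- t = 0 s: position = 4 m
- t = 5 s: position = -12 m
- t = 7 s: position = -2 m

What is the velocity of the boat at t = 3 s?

Velocity is the slope of the x-t graph on 0–5 s: (-12 − 4)/(5 − 0) = -3.2 m/s.

-3.2 m/s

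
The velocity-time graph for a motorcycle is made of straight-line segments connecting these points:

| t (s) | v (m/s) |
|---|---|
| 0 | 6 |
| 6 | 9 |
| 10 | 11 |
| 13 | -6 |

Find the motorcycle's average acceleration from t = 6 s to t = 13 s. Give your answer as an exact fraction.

-15/7 m/s²

Average acceleration = Δv/Δt = (-6 − 9)/(13 − 6) = -15/7 m/s².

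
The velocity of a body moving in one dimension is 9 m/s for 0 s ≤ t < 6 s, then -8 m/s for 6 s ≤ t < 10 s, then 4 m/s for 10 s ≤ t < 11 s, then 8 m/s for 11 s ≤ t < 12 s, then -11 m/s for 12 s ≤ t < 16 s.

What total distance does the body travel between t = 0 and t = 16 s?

Distance (not displacement) is the total path length: add the absolute areas under v-t.
0–6 s: |9| × 6 = 54 m
6–10 s: |-8| × 4 = 32 m
10–11 s: |4| × 1 = 4 m
11–12 s: |8| × 1 = 8 m
12–16 s: |-11| × 4 = 44 m
Total distance = 142 m

142 m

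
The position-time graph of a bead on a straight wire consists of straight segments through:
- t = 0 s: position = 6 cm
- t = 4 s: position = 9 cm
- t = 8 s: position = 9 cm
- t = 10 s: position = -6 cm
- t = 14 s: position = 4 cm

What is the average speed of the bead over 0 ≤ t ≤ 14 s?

Average speed = (total path length)/(elapsed time); on a piecewise-linear x-t graph the path length is Σ|Δx|.
0–4 s: |Δx| = |9 − 6| = 3 cm
4–8 s: |Δx| = |9 − 9| = 0 cm
8–10 s: |Δx| = |-6 − 9| = 15 cm
10–14 s: |Δx| = |4 − -6| = 10 cm
Total path = 28 cm; average speed = 28/14 = 2 cm/s.

2 cm/s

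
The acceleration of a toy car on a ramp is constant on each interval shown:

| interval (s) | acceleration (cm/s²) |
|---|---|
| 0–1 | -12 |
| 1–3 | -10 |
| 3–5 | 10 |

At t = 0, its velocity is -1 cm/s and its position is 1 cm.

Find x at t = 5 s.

-98 cm

On each constant-a segment, Δv = aΔt and Δx = v₀Δt + ½aΔt²; chain segment to segment.
0–1 s: v starts -1 cm/s; Δx = -1·1 + ½·-12·1² = -7 cm; v ends -13 cm/s.
1–3 s: v starts -13 cm/s; Δx = -13·2 + ½·-10·2² = -46 cm; v ends -33 cm/s.
3–5 s: v starts -33 cm/s; Δx = -33·2 + ½·10·2² = -46 cm; v ends -13 cm/s.
x(5) = 1 + Σ Δx = -98 cm.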